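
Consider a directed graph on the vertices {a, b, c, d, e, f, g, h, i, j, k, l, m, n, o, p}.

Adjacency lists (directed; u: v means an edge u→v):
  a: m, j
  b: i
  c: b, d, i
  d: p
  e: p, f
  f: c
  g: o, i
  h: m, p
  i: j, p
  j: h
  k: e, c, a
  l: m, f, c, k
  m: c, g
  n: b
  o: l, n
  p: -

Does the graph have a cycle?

Yes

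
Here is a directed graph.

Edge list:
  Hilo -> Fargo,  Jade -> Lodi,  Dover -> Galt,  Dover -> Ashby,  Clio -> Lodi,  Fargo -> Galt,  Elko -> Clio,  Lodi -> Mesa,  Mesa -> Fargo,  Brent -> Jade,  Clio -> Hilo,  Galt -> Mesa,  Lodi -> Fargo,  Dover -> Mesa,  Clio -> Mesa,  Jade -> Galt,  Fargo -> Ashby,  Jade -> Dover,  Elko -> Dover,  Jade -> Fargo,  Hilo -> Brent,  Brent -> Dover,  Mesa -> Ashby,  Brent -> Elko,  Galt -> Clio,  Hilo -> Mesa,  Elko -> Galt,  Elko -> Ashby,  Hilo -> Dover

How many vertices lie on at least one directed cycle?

10

A vertex is on a directed cycle iff it belongs to a strongly connected component of size ≥ 2 (or has a self-loop).
The vertices on cycles are {Clio, Elko, Galt, Hilo, Jade, Lodi, Mesa, Brent, Dover, Fargo} — 10 in total.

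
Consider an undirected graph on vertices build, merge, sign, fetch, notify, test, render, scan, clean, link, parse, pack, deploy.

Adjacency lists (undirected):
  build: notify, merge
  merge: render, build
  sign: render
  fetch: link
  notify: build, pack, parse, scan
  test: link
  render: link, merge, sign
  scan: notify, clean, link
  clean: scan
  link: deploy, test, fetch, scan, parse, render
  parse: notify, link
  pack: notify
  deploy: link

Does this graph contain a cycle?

DFS, tracking each vertex's parent; an edge to a visited non-parent vertex closes a cycle.
Start from pack:
visit pack (parent –)
  visit notify (parent pack)
    visit build (parent notify)
      build–notify: parent, skip
      visit merge (parent build)
        visit render (parent merge)
          visit link (parent render)
            visit deploy (parent link)
              deploy–link: parent, skip
            visit test (parent link)
              test–link: parent, skip
            visit fetch (parent link)
              fetch–link: parent, skip
            visit scan (parent link)
              scan–notify: notify visited and ≠ parent → cycle
Cycle: notify – build – merge – render – link – scan – notify.

Yes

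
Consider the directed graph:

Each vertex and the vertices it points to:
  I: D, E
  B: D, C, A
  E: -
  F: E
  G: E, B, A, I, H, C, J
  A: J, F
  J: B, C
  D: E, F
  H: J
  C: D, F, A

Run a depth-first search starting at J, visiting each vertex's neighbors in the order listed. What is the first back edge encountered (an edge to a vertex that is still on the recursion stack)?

A->J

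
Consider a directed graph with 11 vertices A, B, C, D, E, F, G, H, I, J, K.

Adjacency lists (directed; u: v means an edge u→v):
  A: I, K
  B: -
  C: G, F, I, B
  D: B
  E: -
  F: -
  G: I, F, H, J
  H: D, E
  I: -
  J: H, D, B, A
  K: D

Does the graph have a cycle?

No

DFS with white/gray/black marking, starting from C:
C gray
  G gray
    I gray
    I black
    F gray
    F black
    H gray
      D gray
        B gray
        B black
      D black
      E gray
      E black
    H black
    J gray
      J→H: H black — skip
      J→D: D black — skip
      J→B: B black — skip
      A gray
        A→I: I black — skip
        K gray
          K→D: D black — skip
        K black
      A black
    J black
  G black
  C→F: F black — skip
  C→I: I black — skip
  C→B: B black — skip
C black
Every edge goes to a white or black vertex — no back edge, so the graph is acyclic.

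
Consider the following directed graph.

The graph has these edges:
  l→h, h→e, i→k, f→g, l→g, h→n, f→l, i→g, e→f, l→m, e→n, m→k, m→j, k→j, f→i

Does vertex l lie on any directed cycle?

Yes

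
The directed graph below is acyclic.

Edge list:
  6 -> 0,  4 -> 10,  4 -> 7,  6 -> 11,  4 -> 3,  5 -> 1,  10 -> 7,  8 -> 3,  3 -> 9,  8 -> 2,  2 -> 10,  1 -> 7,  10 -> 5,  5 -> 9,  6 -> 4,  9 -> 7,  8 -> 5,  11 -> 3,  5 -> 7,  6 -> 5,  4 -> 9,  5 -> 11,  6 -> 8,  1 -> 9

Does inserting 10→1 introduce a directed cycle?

No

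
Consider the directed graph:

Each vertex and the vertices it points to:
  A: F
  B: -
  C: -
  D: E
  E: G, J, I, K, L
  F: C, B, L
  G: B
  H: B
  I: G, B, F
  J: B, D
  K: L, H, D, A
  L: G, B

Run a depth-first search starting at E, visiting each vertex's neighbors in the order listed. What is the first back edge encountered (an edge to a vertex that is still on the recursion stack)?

DFS from E (visiting each vertex's neighbors in the order listed); mark gray on enter, black on exit:
E gray
  G gray
    B gray
    B black
  G black
  J gray
    J→B: B black — skip
    D gray
      D→E: E is gray → back edge
First back edge: D → E.

D->E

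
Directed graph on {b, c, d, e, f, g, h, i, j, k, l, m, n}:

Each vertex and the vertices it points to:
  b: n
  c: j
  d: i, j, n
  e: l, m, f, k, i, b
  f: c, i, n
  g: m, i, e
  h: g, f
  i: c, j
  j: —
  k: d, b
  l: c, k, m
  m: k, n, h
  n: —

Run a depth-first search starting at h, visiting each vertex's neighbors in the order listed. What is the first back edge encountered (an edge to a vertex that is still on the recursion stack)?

m->h

DFS from h (visiting each vertex's neighbors in the order listed); mark gray on enter, black on exit:
h gray
  g gray
    m gray
      k gray
        d gray
          i gray
            c gray
              j gray
              j black
            c black
            i→j: j black — skip
          i black
          d→j: j black — skip
          n gray
          n black
        d black
        b gray
          b→n: n black — skip
        b black
      k black
      m→n: n black — skip
      m→h: h is gray → back edge
First back edge: m → h.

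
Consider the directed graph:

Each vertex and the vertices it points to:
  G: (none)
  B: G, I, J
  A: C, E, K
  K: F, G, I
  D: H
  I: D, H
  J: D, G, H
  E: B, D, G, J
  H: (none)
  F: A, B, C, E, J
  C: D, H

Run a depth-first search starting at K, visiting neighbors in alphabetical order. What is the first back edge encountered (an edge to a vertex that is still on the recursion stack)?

A->K

DFS from K (visiting neighbors in alphabetical order); mark gray on enter, black on exit:
K gray
  F gray
    A gray
      C gray
        D gray
          H gray
          H black
        D black
        C→H: H black — skip
      C black
      E gray
        B gray
          G gray
          G black
          I gray
            I→D: D black — skip
            I→H: H black — skip
          I black
          J gray
            J→D: D black — skip
            J→G: G black — skip
            J→H: H black — skip
          J black
        B black
        E→D: D black — skip
        E→G: G black — skip
        E→J: J black — skip
      E black
      A→K: K is gray → back edge
First back edge: A → K.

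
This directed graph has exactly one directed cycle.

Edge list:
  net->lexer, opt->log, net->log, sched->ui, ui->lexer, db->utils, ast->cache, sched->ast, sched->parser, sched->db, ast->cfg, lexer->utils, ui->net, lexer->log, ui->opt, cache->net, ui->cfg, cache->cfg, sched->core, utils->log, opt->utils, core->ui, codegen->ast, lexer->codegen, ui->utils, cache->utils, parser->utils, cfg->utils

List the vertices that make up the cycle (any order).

DFS with gray/black marking from ast:
ast gray
  cache gray
    utils gray
      log gray
      log black
    utils black
    net gray
      lexer gray
        lexer→utils: utils black — skip
        lexer→log: log black — skip
        codegen gray
          codegen→ast: ast is gray → back edge
Back edge closes the cycle ast → cache → net → lexer → codegen → ast; its vertices are {ast, net, cache, lexer, codegen}.

ast, net, cache, lexer, codegen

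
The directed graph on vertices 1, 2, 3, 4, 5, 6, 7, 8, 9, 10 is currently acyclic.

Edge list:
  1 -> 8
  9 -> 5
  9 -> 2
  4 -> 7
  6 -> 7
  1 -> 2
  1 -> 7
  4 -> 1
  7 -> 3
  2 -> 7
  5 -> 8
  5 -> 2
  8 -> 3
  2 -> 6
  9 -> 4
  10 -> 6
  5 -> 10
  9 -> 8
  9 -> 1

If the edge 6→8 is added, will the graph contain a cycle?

No

Adding 6→8 creates a cycle iff 8 can already reach 6.
Explore from 8: no path reaches 6. The graph stays acyclic.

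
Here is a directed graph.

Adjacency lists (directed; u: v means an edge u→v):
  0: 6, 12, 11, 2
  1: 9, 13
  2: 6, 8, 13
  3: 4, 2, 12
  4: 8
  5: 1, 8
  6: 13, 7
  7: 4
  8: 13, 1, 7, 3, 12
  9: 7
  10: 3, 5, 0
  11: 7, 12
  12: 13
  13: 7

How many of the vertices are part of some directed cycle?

10

A vertex is on a directed cycle iff it belongs to a strongly connected component of size ≥ 2 (or has a self-loop).
The vertices on cycles are {1, 2, 3, 4, 6, 7, 8, 9, 12, 13} — 10 in total.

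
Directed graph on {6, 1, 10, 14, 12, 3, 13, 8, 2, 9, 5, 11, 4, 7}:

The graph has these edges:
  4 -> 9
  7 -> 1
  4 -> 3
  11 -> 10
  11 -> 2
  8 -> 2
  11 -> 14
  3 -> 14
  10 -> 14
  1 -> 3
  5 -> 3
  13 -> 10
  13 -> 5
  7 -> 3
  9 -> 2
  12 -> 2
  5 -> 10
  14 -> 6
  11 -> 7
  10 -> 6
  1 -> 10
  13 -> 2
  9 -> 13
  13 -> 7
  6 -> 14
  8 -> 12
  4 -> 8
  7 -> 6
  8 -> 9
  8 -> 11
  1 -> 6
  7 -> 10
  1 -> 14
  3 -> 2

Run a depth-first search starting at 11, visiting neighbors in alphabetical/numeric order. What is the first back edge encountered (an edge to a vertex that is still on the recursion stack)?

DFS from 11 (visiting neighbors in alphabetical/numeric order); mark gray on enter, black on exit:
11 gray
  2 gray
  2 black
  7 gray
    1 gray
      3 gray
        3→2: 2 black — skip
        14 gray
          6 gray
            6→14: 14 is gray → back edge
First back edge: 6 → 14.

6→14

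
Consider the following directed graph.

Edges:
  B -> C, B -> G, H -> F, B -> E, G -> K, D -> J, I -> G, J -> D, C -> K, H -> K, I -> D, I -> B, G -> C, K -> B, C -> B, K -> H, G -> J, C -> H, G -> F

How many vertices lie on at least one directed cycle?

A vertex is on a directed cycle iff it belongs to a strongly connected component of size ≥ 2 (or has a self-loop).
The vertices on cycles are {B, C, D, G, H, J, K} — 7 in total.

7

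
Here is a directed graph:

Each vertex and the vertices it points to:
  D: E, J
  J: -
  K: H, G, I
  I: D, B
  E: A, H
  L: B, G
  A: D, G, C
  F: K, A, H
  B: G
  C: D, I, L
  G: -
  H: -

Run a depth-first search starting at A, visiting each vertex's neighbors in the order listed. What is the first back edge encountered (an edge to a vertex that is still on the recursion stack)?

E→A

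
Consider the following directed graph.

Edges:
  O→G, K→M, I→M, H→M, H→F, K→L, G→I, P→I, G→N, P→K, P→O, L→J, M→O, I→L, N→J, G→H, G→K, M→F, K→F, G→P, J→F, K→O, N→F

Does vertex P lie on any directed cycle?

Yes

P is on a cycle iff P can reach itself via ≥1 edge.
P → O → G → P — yes.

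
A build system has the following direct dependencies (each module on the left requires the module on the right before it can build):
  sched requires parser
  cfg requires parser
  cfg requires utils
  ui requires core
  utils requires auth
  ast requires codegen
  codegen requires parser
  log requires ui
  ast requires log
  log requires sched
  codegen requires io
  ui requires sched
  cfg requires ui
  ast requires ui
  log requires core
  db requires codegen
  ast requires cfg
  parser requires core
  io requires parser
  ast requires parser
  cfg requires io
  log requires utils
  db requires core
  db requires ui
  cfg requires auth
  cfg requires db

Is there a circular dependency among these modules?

DFS with white/gray/black marking, starting from cfg:
cfg gray
  utils gray
    auth gray
    auth black
  utils black
  ui gray
    core gray
    core black
    sched gray
      parser gray
        parser→core: core black — skip
      parser black
    sched black
  ui black
  cfg→parser: parser black — skip
  io gray
    io→parser: parser black — skip
  io black
  cfg→auth: auth black — skip
  db gray
    db→ui: ui black — skip
    db→core: core black — skip
    codegen gray
      codegen→parser: parser black — skip
      codegen→io: io black — skip
    codegen black
  db black
cfg black
ast gray
  log gray
    log→ui: ui black — skip
    log→core: core black — skip
    log→sched: sched black — skip
    log→utils: utils black — skip
  log black
  ast→ui: ui black — skip
  ast→parser: parser black — skip
  ast→cfg: cfg black — skip
  ast→codegen: codegen black — skip
ast black
Every edge goes to a white or black vertex — no back edge, so the graph is acyclic.

No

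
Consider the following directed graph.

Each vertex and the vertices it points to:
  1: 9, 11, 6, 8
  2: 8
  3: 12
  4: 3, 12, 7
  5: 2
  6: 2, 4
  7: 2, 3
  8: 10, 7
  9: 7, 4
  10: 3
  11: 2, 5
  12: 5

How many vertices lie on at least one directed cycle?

7

A vertex is on a directed cycle iff it belongs to a strongly connected component of size ≥ 2 (or has a self-loop).
The vertices on cycles are {2, 3, 5, 7, 8, 10, 12} — 7 in total.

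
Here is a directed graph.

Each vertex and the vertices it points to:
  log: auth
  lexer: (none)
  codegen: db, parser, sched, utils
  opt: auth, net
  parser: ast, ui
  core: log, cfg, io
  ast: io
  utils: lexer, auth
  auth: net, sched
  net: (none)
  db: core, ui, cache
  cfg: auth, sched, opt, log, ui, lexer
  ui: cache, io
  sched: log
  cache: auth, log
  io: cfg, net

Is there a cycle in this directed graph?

Yes

DFS with white/gray/black marking, starting from auth:
auth gray
  net gray
  net black
  sched gray
    log gray
      log→auth: auth is gray → back edge
Back edge found, so a cycle exists: auth → sched → log → auth.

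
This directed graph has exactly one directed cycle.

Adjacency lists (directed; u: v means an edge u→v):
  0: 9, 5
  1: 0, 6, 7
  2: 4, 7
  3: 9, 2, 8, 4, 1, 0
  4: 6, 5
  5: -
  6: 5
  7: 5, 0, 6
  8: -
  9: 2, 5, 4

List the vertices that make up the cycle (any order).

DFS with gray/black marking from 9:
9 gray
  2 gray
    4 gray
      6 gray
        5 gray
        5 black
      6 black
      4→5: 5 black — skip
    4 black
    7 gray
      7→5: 5 black — skip
      0 gray
        0→9: 9 is gray → back edge
Back edge closes the cycle 9 → 2 → 7 → 0 → 9; its vertices are {0, 2, 7, 9}.

0, 2, 7, 9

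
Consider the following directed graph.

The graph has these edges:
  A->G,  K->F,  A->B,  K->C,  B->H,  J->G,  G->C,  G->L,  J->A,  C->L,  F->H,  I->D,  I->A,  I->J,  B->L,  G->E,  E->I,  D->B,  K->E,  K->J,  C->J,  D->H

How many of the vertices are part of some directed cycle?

6

A vertex is on a directed cycle iff it belongs to a strongly connected component of size ≥ 2 (or has a self-loop).
The vertices on cycles are {A, C, E, G, I, J} — 6 in total.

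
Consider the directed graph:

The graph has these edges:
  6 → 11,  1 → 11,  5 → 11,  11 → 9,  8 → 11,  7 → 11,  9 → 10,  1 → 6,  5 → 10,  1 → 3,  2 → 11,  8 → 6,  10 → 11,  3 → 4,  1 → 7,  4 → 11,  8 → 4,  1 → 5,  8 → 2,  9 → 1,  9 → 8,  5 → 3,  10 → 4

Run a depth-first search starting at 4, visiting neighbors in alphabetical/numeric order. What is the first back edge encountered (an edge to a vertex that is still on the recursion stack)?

DFS from 4 (visiting neighbors in alphabetical/numeric order); mark gray on enter, black on exit:
4 gray
  11 gray
    9 gray
      1 gray
        3 gray
          3→4: 4 is gray → back edge
First back edge: 3 → 4.

3->4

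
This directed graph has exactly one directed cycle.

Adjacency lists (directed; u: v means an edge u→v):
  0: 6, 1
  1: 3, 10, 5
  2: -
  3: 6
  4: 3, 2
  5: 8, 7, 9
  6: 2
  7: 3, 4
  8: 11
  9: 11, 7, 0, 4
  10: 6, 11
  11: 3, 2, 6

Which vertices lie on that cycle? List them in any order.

0, 1, 5, 9

DFS with gray/black marking from 1:
1 gray
  3 gray
    6 gray
      2 gray
      2 black
    6 black
  3 black
  10 gray
    10→6: 6 black — skip
    11 gray
      11→3: 3 black — skip
      11→2: 2 black — skip
      11→6: 6 black — skip
    11 black
  10 black
  5 gray
    8 gray
      8→11: 11 black — skip
    8 black
    7 gray
      7→3: 3 black — skip
      4 gray
        4→3: 3 black — skip
        4→2: 2 black — skip
      4 black
    7 black
    9 gray
      9→11: 11 black — skip
      9→7: 7 black — skip
      0 gray
        0→6: 6 black — skip
        0→1: 1 is gray → back edge
Back edge closes the cycle 1 → 5 → 9 → 0 → 1; its vertices are {0, 1, 5, 9}.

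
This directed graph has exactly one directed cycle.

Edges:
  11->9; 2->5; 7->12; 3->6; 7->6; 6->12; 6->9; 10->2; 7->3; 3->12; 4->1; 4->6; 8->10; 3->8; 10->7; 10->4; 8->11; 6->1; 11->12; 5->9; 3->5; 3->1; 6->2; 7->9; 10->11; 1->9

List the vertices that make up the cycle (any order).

3, 7, 8, 10

DFS with gray/black marking from 10:
10 gray
  7 gray
    9 gray
    9 black
    3 gray
      5 gray
        5→9: 9 black — skip
      5 black
      6 gray
        6→9: 9 black — skip
        12 gray
        12 black
        1 gray
          1→9: 9 black — skip
        1 black
        2 gray
          2→5: 5 black — skip
        2 black
      6 black
      8 gray
        8→10: 10 is gray → back edge
Back edge closes the cycle 10 → 7 → 3 → 8 → 10; its vertices are {3, 7, 8, 10}.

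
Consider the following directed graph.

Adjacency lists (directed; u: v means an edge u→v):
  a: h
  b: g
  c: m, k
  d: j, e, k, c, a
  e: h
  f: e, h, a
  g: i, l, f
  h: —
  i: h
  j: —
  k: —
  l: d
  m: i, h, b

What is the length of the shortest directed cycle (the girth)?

6

For each vertex v, BFS finds the shortest path from v back to v.
The shortest such closed walk is g → l → d → c → m → b → g, length 6.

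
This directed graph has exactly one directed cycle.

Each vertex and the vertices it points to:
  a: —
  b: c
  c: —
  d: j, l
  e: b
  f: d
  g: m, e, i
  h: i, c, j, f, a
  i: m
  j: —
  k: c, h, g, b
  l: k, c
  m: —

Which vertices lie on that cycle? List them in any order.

d, f, h, k, l

DFS with gray/black marking from l:
l gray
  k gray
    c gray
    c black
    h gray
      i gray
        m gray
        m black
      i black
      h→c: c black — skip
      j gray
      j black
      f gray
        d gray
          d→j: j black — skip
          d→l: l is gray → back edge
Back edge closes the cycle l → k → h → f → d → l; its vertices are {d, f, h, k, l}.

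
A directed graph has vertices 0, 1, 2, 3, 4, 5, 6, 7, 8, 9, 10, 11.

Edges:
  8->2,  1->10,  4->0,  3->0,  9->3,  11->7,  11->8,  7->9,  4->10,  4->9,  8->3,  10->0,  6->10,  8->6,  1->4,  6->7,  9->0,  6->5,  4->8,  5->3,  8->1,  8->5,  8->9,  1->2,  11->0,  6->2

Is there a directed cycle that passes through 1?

1 is on a cycle iff 1 can reach itself via ≥1 edge.
1 → 4 → 8 → 1 — yes.

Yes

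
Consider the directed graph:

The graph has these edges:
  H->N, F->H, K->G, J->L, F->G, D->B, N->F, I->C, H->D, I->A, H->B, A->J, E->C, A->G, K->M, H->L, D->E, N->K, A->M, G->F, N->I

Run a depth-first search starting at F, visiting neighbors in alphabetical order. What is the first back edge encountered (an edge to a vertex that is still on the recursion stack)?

G→F

DFS from F (visiting neighbors in alphabetical order); mark gray on enter, black on exit:
F gray
  G gray
    G→F: F is gray → back edge
First back edge: G → F.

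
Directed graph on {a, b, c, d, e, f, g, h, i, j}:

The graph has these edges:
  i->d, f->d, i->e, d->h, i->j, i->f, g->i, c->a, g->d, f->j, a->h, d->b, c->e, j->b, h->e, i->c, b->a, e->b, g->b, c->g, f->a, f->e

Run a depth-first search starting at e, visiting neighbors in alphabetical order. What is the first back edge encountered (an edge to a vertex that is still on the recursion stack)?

DFS from e (visiting neighbors in alphabetical order); mark gray on enter, black on exit:
e gray
  b gray
    a gray
      h gray
        h→e: e is gray → back edge
First back edge: h → e.

h->e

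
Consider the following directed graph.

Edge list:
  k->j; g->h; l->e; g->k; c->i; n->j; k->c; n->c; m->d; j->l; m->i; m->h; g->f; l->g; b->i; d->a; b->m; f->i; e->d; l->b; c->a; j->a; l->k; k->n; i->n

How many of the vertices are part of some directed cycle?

A vertex is on a directed cycle iff it belongs to a strongly connected component of size ≥ 2 (or has a self-loop).
The vertices on cycles are {b, c, f, g, i, j, k, l, m, n} — 10 in total.

10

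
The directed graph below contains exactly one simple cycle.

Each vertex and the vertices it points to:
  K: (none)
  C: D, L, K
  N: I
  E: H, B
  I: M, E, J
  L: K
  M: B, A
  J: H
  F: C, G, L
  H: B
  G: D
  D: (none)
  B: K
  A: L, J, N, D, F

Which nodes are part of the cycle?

A, I, M, N

DFS with gray/black marking from A:
A gray
  L gray
    K gray
    K black
  L black
  J gray
    H gray
      B gray
        B→K: K black — skip
      B black
    H black
  J black
  N gray
    I gray
      M gray
        M→B: B black — skip
        M→A: A is gray → back edge
Back edge closes the cycle A → N → I → M → A; its vertices are {A, I, M, N}.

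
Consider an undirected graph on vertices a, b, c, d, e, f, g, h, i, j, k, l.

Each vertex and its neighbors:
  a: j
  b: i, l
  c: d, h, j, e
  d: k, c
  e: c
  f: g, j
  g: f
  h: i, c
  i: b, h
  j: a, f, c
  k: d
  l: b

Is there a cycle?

DFS, tracking each vertex's parent; an edge to a visited non-parent vertex closes a cycle.
Start from a:
visit a (parent –)
  visit j (parent a)
    j–a: parent, skip
    visit f (parent j)
      visit g (parent f)
        g–f: parent, skip
      f–j: parent, skip
    visit c (parent j)
      visit d (parent c)
        visit k (parent d)
          k–d: parent, skip
        d–c: parent, skip
      visit h (parent c)
        visit i (parent h)
          visit b (parent i)
            b–i: parent, skip
            visit l (parent b)
              l–b: parent, skip
          i–h: parent, skip
        h–c: parent, skip
      c–j: parent, skip
      visit e (parent c)
        e–c: parent, skip
No non-parent visited neighbor found — the graph is a forest.

No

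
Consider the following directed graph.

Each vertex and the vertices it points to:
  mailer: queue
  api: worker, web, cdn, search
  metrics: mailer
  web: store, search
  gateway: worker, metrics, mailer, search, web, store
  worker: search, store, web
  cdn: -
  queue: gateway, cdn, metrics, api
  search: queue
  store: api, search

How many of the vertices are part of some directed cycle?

9

A vertex is on a directed cycle iff it belongs to a strongly connected component of size ≥ 2 (or has a self-loop).
The vertices on cycles are {api, web, queue, store, mailer, search, worker, gateway, metrics} — 9 in total.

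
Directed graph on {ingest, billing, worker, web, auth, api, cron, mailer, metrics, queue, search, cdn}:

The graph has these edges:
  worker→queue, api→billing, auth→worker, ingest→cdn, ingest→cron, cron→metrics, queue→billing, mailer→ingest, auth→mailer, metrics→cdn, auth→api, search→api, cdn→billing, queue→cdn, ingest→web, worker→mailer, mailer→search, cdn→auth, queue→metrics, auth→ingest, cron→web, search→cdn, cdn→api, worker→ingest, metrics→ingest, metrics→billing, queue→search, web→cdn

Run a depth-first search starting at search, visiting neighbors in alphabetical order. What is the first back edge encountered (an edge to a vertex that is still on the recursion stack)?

DFS from search (visiting neighbors in alphabetical order); mark gray on enter, black on exit:
search gray
  api gray
    billing gray
    billing black
  api black
  cdn gray
    cdn→api: api black — skip
    auth gray
      auth→api: api black — skip
      ingest gray
        ingest→cdn: cdn is gray → back edge
First back edge: ingest → cdn.

ingest->cdn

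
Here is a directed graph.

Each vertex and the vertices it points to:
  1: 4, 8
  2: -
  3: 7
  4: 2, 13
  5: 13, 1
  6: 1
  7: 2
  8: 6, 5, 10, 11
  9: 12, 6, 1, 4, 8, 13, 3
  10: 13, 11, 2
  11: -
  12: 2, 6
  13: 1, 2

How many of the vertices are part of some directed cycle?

7

A vertex is on a directed cycle iff it belongs to a strongly connected component of size ≥ 2 (or has a self-loop).
The vertices on cycles are {1, 4, 5, 6, 8, 10, 13} — 7 in total.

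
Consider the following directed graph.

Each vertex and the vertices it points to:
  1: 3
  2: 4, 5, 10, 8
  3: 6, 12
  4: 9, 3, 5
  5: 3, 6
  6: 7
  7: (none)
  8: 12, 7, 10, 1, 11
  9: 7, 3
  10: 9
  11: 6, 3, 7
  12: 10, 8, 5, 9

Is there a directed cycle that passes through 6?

6 lies on a cycle iff there is a path from 6 back to itself.
Exploring from 6, it never reaches itself; equivalently, its strongly connected component is a singleton.

No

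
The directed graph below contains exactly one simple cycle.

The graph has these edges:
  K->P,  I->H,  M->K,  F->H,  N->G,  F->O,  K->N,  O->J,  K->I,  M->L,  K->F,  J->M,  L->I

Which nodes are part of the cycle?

DFS with gray/black marking from M:
M gray
  L gray
    I gray
      H gray
      H black
    I black
  L black
  K gray
    N gray
      G gray
      G black
    N black
    P gray
    P black
    K→I: I black — skip
    F gray
      O gray
        J gray
          J→M: M is gray → back edge
Back edge closes the cycle M → K → F → O → J → M; its vertices are {F, J, K, M, O}.

F, J, K, M, O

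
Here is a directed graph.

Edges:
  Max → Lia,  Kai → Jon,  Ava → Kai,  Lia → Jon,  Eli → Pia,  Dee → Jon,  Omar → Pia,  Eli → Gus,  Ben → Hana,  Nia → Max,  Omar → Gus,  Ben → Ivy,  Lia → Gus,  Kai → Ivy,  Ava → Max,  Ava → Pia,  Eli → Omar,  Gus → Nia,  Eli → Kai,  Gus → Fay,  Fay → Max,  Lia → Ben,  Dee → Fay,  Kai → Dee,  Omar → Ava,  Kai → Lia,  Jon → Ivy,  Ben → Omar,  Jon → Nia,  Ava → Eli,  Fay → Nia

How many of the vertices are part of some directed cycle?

12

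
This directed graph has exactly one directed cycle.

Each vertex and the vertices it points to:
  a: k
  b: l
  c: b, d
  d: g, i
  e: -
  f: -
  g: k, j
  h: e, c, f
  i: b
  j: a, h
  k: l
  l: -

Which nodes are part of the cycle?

DFS with gray/black marking from j:
j gray
  a gray
    k gray
      l gray
      l black
    k black
  a black
  h gray
    e gray
    e black
    c gray
      b gray
        b→l: l black — skip
      b black
      d gray
        g gray
          g→k: k black — skip
          g→j: j is gray → back edge
Back edge closes the cycle j → h → c → d → g → j; its vertices are {c, d, g, h, j}.

c, d, g, h, j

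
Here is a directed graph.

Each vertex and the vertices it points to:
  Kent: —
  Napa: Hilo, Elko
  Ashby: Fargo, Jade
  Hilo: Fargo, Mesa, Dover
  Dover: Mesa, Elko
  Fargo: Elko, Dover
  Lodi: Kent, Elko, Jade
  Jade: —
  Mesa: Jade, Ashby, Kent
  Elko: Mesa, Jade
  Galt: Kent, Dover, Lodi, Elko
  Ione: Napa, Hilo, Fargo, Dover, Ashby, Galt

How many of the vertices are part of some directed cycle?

A vertex is on a directed cycle iff it belongs to a strongly connected component of size ≥ 2 (or has a self-loop).
The vertices on cycles are {Elko, Mesa, Ashby, Dover, Fargo} — 5 in total.

5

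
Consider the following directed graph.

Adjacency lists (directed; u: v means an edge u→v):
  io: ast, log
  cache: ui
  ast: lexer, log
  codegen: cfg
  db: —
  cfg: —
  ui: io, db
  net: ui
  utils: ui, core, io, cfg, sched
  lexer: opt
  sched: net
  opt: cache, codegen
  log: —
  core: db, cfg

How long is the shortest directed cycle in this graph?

6

For each vertex v, BFS finds the shortest path from v back to v.
The shortest such closed walk is io → ast → lexer → opt → cache → ui → io, length 6.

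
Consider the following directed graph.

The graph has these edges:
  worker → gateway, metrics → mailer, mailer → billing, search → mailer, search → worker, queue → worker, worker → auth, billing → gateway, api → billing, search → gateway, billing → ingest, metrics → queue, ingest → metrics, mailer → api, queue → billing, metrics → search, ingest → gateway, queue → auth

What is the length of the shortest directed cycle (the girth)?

4

For each vertex v, BFS finds the shortest path from v back to v.
The shortest such closed walk is metrics → mailer → billing → ingest → metrics, length 4.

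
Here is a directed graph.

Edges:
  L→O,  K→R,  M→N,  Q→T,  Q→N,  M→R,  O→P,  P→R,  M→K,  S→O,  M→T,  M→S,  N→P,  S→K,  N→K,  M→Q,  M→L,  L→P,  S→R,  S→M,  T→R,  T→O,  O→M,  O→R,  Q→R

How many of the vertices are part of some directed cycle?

6

A vertex is on a directed cycle iff it belongs to a strongly connected component of size ≥ 2 (or has a self-loop).
The vertices on cycles are {L, M, O, Q, S, T} — 6 in total.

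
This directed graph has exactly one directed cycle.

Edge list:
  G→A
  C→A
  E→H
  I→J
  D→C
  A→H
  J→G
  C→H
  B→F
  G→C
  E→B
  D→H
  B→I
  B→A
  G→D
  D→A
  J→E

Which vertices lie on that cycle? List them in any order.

B, E, I, J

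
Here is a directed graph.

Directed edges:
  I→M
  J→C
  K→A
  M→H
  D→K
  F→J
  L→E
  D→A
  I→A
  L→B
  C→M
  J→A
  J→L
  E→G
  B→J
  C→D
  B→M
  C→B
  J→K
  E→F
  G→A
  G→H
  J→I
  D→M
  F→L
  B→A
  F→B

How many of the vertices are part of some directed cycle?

6

A vertex is on a directed cycle iff it belongs to a strongly connected component of size ≥ 2 (or has a self-loop).
The vertices on cycles are {B, C, E, F, J, L} — 6 in total.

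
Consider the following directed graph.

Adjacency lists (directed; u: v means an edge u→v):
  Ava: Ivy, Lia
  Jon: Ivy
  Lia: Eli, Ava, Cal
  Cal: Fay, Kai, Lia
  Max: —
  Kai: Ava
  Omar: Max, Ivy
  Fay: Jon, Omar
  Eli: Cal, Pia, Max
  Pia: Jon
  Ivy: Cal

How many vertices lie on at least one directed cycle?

A vertex is on a directed cycle iff it belongs to a strongly connected component of size ≥ 2 (or has a self-loop).
The vertices on cycles are {Ava, Cal, Eli, Fay, Ivy, Jon, Kai, Lia, Pia, Omar} — 10 in total.

10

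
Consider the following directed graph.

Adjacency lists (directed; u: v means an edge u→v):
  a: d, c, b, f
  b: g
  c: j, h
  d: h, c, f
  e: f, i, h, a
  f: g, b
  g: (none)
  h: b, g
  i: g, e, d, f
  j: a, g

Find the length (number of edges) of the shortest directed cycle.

For each vertex v, BFS finds the shortest path from v back to v.
The shortest such closed walk is e → i → e, length 2.

2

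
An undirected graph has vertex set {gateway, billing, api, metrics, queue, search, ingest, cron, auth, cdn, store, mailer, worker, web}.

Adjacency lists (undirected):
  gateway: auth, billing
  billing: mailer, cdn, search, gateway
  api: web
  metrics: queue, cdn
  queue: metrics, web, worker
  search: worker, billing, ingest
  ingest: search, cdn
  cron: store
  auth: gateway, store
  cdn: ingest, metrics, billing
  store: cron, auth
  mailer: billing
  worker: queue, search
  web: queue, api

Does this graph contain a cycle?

DFS, tracking each vertex's parent; an edge to a visited non-parent vertex closes a cycle.
Start from api:
visit api (parent –)
  visit web (parent api)
    visit queue (parent web)
      visit metrics (parent queue)
        metrics–queue: parent, skip
        visit cdn (parent metrics)
          visit ingest (parent cdn)
            visit search (parent ingest)
              visit worker (parent search)
                worker–queue: queue visited and ≠ parent → cycle
Cycle: queue – metrics – cdn – ingest – search – worker – queue.

Yes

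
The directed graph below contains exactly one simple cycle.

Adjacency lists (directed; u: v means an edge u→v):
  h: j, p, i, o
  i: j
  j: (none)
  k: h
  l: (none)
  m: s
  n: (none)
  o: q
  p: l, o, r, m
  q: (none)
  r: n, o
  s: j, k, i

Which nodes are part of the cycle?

DFS with gray/black marking from p:
p gray
  l gray
  l black
  o gray
    q gray
    q black
  o black
  r gray
    n gray
    n black
    r→o: o black — skip
  r black
  m gray
    s gray
      j gray
      j black
      k gray
        h gray
          h→j: j black — skip
          h→p: p is gray → back edge
Back edge closes the cycle p → m → s → k → h → p; its vertices are {h, k, m, p, s}.

h, k, m, p, s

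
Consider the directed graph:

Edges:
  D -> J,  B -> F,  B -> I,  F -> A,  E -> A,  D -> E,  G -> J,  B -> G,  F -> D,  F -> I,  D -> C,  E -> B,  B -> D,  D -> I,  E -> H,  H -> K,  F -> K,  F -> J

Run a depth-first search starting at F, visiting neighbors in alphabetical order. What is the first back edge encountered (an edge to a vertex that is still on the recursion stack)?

B→D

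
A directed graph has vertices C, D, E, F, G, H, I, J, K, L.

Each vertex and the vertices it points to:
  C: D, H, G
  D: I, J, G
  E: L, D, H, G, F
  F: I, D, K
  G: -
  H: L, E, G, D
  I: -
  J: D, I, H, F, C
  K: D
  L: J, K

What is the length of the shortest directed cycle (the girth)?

2

For each vertex v, BFS finds the shortest path from v back to v.
The shortest such closed walk is E → H → E, length 2.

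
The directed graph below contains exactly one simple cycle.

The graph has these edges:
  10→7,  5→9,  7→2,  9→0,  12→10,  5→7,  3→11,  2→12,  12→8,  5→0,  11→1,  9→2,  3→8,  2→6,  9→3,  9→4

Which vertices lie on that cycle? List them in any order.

DFS with gray/black marking from 7:
7 gray
  2 gray
    12 gray
      10 gray
        10→7: 7 is gray → back edge
Back edge closes the cycle 7 → 2 → 12 → 10 → 7; its vertices are {2, 7, 10, 12}.

2, 7, 10, 12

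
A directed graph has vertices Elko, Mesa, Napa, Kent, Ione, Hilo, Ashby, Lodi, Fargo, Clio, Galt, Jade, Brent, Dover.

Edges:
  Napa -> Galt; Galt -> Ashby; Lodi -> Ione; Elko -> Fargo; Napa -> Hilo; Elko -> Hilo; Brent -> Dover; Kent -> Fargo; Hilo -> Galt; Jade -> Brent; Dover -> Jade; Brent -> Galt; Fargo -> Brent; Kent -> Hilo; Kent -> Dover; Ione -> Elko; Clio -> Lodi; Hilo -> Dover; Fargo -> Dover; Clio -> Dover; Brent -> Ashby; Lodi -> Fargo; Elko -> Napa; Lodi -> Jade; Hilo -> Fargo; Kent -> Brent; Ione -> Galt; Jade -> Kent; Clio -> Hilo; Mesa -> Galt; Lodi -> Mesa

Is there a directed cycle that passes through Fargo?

Fargo is on a cycle iff Fargo can reach itself via ≥1 edge.
Fargo → Dover → Jade → Kent → Fargo — yes.

Yes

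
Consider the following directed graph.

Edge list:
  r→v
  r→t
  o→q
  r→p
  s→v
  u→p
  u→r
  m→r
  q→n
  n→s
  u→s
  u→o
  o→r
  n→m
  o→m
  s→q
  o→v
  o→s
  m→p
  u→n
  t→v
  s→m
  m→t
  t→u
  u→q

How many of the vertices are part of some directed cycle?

8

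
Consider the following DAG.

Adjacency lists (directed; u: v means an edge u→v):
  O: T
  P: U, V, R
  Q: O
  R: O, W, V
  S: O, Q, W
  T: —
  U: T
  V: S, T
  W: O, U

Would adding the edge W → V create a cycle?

Adding W→V creates a cycle iff V can already reach W.
Path from V: V → S → W.
So V → … → W → V is a cycle.

Yes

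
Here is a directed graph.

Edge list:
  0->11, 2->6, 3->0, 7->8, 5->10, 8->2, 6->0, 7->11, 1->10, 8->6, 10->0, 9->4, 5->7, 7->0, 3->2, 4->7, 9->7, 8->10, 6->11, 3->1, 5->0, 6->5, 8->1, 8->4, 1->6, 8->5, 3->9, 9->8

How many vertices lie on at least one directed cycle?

A vertex is on a directed cycle iff it belongs to a strongly connected component of size ≥ 2 (or has a self-loop).
The vertices on cycles are {1, 2, 4, 5, 6, 7, 8} — 7 in total.

7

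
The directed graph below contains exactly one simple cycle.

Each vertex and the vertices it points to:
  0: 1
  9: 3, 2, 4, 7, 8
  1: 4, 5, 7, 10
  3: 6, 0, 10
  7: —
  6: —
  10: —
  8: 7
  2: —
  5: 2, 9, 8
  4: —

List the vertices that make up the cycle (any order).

DFS with gray/black marking from 3:
3 gray
  6 gray
  6 black
  0 gray
    1 gray
      4 gray
      4 black
      5 gray
        2 gray
        2 black
        9 gray
          9→3: 3 is gray → back edge
Back edge closes the cycle 3 → 0 → 1 → 5 → 9 → 3; its vertices are {0, 1, 3, 5, 9}.

0, 1, 3, 5, 9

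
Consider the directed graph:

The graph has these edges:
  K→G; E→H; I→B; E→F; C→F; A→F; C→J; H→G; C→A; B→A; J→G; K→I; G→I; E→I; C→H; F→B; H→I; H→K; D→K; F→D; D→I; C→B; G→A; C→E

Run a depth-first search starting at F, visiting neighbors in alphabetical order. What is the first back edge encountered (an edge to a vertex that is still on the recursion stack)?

A→F

DFS from F (visiting neighbors in alphabetical order); mark gray on enter, black on exit:
F gray
  B gray
    A gray
      A→F: F is gray → back edge
First back edge: A → F.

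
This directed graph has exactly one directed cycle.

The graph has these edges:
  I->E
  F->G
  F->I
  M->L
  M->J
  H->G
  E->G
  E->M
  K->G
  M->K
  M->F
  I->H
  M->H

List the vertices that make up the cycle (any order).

DFS with gray/black marking from M:
M gray
  H gray
    G gray
    G black
  H black
  J gray
  J black
  L gray
  L black
  K gray
    K→G: G black — skip
  K black
  F gray
    F→G: G black — skip
    I gray
      E gray
        E→M: M is gray → back edge
Back edge closes the cycle M → F → I → E → M; its vertices are {E, F, I, M}.

E, F, I, M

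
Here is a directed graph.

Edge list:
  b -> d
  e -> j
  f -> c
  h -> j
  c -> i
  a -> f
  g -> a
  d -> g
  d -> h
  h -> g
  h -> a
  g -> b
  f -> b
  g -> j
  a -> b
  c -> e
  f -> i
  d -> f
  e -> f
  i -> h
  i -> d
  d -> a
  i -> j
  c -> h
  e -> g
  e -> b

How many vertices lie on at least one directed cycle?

9

A vertex is on a directed cycle iff it belongs to a strongly connected component of size ≥ 2 (or has a self-loop).
The vertices on cycles are {a, b, c, d, e, f, g, h, i} — 9 in total.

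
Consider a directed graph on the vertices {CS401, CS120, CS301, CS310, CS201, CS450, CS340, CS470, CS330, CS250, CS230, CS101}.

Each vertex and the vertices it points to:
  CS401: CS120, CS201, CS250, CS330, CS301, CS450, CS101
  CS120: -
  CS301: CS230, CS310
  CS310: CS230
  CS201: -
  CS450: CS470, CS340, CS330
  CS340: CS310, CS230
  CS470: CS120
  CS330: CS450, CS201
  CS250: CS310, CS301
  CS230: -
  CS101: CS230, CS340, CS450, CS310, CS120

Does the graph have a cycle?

DFS with white/gray/black marking, starting from CS330:
CS330 gray
  CS450 gray
    CS470 gray
      CS120 gray
      CS120 black
    CS470 black
    CS340 gray
      CS310 gray
        CS230 gray
        CS230 black
      CS310 black
      CS340→CS230: CS230 black — skip
    CS340 black
    CS450→CS330: CS330 is gray → back edge
Back edge found, so a cycle exists: CS330 → CS450 → CS330.

Yes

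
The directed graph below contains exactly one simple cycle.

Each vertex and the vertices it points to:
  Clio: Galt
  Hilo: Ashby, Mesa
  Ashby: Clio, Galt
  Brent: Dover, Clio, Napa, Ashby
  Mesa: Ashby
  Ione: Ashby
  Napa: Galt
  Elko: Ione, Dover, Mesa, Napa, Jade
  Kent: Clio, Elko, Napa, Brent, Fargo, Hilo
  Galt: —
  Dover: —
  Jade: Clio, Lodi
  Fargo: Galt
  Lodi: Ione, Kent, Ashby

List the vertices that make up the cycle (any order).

DFS with gray/black marking from Kent:
Kent gray
  Clio gray
    Galt gray
    Galt black
  Clio black
  Elko gray
    Ione gray
      Ashby gray
        Ashby→Clio: Clio black — skip
        Ashby→Galt: Galt black — skip
      Ashby black
    Ione black
    Dover gray
    Dover black
    Mesa gray
      Mesa→Ashby: Ashby black — skip
    Mesa black
    Napa gray
      Napa→Galt: Galt black — skip
    Napa black
    Jade gray
      Jade→Clio: Clio black — skip
      Lodi gray
        Lodi→Ione: Ione black — skip
        Lodi→Kent: Kent is gray → back edge
Back edge closes the cycle Kent → Elko → Jade → Lodi → Kent; its vertices are {Elko, Jade, Kent, Lodi}.

Elko, Jade, Kent, Lodi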